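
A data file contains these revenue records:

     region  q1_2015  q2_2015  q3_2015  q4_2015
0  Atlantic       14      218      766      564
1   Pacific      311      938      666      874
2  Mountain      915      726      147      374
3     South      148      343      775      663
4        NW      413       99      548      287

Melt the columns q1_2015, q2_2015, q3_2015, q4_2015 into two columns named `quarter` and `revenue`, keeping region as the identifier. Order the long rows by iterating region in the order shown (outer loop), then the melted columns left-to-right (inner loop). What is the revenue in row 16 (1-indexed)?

20 rows total (5 × 4). Row 16: index ⌊(16-1)/4⌋ = 3 into region → South; (16-1) mod 4 = 3 into the melted columns → q4_2015.
So row 16 is (South, q4_2015, 663); revenue = 663.

663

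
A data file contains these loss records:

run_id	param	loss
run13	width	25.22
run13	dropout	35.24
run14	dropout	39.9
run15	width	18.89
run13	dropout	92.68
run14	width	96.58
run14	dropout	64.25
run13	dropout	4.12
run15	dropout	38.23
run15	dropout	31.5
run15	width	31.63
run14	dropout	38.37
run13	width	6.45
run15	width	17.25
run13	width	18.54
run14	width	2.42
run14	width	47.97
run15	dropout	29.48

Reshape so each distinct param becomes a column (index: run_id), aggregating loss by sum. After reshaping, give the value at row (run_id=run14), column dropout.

Rows with run_id=run14 and param=dropout: loss values are 39.9, 64.25, 38.37.
39.9 + 64.25 + 38.37 = 142.52.

142.52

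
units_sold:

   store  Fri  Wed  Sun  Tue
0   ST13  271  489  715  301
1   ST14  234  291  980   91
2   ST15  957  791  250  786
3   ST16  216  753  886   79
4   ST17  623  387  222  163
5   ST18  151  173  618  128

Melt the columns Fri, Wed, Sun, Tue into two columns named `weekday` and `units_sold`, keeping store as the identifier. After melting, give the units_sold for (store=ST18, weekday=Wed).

173

Unpivoting turns each (store, wide-column) pair into one long row.
The wide cell at row ST18, column Wed holds 173, so the long row (ST18, Wed) has units_sold=173.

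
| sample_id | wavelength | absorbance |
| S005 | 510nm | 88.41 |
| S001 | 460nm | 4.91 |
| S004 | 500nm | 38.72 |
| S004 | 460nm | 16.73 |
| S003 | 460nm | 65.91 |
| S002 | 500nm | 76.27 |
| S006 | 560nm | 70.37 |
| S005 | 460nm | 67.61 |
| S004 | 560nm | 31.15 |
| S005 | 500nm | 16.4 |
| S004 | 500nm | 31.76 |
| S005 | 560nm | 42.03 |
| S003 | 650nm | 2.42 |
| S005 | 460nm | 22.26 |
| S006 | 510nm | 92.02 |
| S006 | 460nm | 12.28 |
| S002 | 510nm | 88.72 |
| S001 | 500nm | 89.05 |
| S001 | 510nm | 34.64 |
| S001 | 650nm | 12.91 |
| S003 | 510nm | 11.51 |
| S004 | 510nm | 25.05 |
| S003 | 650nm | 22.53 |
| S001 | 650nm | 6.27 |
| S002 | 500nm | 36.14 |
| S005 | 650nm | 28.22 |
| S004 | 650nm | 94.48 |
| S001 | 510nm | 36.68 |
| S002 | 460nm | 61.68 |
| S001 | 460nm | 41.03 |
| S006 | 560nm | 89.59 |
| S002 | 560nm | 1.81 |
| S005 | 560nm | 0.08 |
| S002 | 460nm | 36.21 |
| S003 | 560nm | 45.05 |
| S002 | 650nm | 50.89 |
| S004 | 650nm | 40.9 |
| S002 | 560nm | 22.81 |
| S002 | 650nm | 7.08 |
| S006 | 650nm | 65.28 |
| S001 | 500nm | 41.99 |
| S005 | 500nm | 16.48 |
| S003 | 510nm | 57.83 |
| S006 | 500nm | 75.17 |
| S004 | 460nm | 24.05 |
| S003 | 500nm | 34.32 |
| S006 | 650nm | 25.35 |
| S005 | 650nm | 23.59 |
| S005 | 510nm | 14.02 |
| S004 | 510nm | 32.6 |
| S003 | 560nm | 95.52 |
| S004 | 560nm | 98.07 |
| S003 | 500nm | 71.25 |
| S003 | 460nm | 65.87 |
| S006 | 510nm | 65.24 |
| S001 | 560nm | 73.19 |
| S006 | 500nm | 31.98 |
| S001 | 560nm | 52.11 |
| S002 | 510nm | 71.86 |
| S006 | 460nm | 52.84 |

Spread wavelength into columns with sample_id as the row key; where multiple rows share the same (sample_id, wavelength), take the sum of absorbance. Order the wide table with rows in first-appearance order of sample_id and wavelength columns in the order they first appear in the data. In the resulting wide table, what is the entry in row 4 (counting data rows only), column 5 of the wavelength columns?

With rows in first-appearance order of sample_id, row 4 is sample_id=S003. wavelength columns in first-appearance order: 510nm, 460nm, 500nm, 560nm, 650nm; column 5 is 650nm.
Long rows with sample_id=S003, wavelength=650nm: 2.42 + 22.53 = 24.95.

24.95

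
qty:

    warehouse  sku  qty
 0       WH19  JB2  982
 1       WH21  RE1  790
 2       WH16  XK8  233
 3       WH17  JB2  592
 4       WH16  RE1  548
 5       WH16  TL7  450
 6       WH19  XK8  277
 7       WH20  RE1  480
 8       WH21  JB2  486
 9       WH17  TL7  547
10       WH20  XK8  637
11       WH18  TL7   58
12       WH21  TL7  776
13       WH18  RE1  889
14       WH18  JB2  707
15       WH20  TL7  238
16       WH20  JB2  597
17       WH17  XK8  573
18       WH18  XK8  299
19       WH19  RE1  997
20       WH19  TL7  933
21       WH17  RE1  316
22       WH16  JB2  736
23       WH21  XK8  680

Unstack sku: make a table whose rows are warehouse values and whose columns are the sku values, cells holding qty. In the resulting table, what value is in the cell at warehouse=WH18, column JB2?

707

Wide layout: rows indexed by warehouse, columns are the 4 distinct sku values (JB2, RE1, XK8, TL7).
Cell (warehouse=WH18, sku=JB2) draws from the long row where warehouse=WH18 and sku=JB2, which has qty=707.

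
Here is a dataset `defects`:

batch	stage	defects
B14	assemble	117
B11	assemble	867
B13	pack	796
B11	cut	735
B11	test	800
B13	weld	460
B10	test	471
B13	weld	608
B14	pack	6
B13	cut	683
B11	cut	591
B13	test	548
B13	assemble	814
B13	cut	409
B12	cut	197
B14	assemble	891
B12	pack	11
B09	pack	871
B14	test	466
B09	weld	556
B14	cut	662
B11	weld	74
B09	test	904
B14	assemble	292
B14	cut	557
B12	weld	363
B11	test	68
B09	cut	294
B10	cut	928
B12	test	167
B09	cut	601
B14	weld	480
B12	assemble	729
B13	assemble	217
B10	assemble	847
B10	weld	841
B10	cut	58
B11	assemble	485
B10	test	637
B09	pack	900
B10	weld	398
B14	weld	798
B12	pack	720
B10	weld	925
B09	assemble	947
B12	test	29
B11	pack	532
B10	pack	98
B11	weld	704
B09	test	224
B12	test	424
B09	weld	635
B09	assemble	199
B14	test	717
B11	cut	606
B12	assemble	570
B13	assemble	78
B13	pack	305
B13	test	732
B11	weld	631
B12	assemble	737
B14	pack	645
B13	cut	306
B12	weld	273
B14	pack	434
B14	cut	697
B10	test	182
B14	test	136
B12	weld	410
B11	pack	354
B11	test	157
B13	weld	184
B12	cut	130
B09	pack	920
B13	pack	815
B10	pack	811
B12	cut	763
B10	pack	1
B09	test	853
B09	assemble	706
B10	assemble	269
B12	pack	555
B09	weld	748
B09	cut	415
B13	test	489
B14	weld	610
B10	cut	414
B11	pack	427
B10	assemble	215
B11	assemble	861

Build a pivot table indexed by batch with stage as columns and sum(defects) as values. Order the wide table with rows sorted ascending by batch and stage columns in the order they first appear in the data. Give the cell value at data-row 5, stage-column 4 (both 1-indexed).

1769

With rows sorted ascending by batch, row 5 is batch=B13. stage columns in first-appearance order: assemble, pack, cut, test, weld; column 4 is test.
Long rows with batch=B13, stage=test: 548 + 732 + 489 = 1769.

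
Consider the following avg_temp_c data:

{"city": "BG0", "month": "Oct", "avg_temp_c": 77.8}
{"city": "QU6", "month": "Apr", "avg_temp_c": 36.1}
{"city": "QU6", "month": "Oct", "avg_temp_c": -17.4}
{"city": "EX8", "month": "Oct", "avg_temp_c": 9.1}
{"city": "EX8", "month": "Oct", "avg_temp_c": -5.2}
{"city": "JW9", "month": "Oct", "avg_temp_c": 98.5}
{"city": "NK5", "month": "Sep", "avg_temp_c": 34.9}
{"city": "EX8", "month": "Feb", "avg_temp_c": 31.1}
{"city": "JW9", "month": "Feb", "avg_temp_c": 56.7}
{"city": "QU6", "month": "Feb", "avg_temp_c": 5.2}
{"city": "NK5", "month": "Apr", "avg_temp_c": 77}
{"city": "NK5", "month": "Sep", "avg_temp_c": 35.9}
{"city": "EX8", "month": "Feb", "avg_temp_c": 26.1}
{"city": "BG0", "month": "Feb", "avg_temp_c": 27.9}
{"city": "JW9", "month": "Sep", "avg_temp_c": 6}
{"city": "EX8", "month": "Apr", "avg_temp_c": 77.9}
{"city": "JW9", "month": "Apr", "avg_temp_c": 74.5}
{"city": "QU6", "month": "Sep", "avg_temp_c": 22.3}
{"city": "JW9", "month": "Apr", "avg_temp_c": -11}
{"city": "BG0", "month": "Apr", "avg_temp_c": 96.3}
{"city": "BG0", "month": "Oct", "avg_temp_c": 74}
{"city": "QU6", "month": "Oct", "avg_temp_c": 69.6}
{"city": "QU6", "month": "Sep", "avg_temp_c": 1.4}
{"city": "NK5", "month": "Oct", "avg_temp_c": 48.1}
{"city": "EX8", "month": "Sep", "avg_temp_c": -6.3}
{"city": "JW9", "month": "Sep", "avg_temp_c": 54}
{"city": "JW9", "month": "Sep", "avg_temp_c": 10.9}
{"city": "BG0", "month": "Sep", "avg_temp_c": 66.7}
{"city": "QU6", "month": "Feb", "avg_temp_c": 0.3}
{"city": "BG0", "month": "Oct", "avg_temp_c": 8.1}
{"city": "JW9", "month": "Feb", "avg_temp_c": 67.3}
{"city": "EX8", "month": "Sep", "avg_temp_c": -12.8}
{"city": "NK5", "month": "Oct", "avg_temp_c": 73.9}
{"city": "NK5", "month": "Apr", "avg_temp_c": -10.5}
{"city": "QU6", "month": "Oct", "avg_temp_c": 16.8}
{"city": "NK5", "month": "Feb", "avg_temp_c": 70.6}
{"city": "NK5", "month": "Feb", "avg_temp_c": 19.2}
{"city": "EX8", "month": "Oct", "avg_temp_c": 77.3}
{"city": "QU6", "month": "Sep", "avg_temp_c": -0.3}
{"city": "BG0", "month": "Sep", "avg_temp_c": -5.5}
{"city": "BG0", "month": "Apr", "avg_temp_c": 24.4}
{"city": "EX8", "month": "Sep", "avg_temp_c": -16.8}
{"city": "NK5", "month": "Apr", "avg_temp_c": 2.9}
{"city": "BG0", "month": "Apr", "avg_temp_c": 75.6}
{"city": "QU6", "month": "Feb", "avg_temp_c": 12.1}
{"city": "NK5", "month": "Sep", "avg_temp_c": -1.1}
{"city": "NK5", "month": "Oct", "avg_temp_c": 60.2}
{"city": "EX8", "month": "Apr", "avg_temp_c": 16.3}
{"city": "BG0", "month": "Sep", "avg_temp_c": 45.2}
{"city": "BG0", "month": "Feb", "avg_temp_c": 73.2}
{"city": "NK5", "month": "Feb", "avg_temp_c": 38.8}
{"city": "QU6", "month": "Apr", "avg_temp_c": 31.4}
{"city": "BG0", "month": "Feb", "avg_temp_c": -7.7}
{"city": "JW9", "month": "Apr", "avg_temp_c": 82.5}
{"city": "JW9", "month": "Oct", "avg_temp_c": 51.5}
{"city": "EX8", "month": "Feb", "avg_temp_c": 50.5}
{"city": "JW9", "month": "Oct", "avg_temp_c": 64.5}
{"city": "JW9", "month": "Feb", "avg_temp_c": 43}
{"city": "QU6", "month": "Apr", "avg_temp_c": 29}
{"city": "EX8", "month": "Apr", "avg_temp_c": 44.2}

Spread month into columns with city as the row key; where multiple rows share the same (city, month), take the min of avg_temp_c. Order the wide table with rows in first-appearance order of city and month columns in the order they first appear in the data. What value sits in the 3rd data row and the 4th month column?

With rows in first-appearance order of city, row 3 is city=EX8. month columns in first-appearance order: Oct, Apr, Sep, Feb; column 4 is Feb.
Long rows with city=EX8, month=Feb: min(31.1, 26.1, 50.5) = 26.1.

26.1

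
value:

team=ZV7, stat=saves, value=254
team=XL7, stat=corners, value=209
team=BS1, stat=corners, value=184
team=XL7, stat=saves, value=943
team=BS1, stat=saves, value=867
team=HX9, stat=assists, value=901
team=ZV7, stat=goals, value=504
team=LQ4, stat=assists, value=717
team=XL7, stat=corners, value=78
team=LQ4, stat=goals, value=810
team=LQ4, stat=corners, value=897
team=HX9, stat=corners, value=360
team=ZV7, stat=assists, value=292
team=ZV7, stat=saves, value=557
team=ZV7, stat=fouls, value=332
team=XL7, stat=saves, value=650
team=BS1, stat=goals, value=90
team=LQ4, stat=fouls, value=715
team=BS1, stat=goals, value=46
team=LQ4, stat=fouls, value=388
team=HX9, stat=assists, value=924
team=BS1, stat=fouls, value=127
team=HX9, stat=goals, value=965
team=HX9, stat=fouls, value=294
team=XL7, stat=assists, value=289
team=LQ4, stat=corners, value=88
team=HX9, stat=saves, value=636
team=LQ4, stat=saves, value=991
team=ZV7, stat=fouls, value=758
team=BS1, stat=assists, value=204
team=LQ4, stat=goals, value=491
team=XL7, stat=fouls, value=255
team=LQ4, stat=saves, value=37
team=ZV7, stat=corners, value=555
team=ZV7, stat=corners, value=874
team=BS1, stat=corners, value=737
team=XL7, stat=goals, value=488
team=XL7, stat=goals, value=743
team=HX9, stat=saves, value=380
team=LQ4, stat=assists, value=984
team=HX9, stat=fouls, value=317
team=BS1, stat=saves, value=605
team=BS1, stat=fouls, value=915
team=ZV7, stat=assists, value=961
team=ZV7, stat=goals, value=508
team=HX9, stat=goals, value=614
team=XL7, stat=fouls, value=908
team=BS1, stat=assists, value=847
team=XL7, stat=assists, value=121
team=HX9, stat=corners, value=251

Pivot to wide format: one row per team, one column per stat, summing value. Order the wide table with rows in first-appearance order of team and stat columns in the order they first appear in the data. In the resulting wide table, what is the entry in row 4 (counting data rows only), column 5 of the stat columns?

611

With rows in first-appearance order of team, row 4 is team=HX9. stat columns in first-appearance order: saves, corners, assists, goals, fouls; column 5 is fouls.
Long rows with team=HX9, stat=fouls: 294 + 317 = 611.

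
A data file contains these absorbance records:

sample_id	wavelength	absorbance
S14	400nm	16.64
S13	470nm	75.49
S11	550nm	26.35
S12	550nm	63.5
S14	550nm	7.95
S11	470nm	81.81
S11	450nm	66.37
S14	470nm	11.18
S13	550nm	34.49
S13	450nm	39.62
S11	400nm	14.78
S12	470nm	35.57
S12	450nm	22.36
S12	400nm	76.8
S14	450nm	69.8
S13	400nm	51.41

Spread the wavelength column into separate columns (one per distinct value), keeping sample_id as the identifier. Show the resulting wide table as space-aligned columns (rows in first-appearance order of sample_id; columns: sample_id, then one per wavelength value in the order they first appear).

sample_id  400nm  470nm  550nm  450nm
S14        16.64  11.18  7.95   69.8 
S13        51.41  75.49  34.49  39.62
S11        14.78  81.81  26.35  66.37
S12        76.8   35.57  63.5   22.36

Columns: sample_id plus the 4 distinct wavelength values (400nm, 470nm, 550nm, 450nm).
For example, row S14 column 400nm takes absorbance=16.64 from the long row (S14, 400nm).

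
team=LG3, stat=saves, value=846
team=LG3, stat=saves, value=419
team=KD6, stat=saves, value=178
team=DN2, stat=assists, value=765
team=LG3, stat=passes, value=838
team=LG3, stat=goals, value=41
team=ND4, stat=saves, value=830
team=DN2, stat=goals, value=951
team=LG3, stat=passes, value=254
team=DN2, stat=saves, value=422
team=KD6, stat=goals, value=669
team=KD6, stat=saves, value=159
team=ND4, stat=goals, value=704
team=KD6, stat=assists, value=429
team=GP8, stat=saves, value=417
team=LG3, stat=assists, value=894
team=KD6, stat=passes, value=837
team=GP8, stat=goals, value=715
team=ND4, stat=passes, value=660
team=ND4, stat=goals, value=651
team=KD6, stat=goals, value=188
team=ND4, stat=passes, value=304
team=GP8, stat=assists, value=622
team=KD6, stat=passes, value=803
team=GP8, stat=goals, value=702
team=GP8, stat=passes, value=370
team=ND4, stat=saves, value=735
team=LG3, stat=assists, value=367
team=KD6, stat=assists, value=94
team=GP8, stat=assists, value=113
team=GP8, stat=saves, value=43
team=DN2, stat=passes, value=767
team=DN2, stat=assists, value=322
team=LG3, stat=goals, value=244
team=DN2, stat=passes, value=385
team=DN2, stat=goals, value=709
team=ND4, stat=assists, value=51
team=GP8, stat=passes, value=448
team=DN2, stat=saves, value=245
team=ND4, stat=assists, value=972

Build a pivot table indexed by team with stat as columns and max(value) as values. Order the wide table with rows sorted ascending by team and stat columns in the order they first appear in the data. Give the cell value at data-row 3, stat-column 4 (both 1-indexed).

669

With rows sorted ascending by team, row 3 is team=KD6. stat columns in first-appearance order: saves, assists, passes, goals; column 4 is goals.
Long rows with team=KD6, stat=goals: max(669, 188) = 669.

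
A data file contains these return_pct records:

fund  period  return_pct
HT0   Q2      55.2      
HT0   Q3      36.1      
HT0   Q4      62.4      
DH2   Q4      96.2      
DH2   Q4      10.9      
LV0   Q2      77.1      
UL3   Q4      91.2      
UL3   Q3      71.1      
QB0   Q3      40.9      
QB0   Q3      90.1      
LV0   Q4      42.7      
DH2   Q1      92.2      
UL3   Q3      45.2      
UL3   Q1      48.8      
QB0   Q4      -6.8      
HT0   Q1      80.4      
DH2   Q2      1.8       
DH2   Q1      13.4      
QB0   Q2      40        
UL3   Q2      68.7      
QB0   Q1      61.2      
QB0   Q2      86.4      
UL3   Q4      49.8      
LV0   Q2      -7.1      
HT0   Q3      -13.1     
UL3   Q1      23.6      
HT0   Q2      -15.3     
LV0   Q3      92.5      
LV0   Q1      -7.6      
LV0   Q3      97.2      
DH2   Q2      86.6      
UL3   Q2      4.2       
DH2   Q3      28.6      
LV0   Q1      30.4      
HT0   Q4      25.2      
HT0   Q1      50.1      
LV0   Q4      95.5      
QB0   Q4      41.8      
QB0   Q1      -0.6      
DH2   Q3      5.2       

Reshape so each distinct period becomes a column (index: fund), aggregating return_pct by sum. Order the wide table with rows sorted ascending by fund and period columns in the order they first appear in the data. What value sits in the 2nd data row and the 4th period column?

With rows sorted ascending by fund, row 2 is fund=HT0. period columns in first-appearance order: Q2, Q3, Q4, Q1; column 4 is Q1.
Long rows with fund=HT0, period=Q1: 80.4 + 50.1 = 130.5.

130.5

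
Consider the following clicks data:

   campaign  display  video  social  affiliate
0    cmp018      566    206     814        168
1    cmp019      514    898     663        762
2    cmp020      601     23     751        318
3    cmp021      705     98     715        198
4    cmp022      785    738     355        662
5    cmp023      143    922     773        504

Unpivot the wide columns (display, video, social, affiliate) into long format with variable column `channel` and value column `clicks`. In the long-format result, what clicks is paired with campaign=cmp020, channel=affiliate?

318

Unpivoting turns each (campaign, wide-column) pair into one long row.
The wide cell at row cmp020, column affiliate holds 318, so the long row (cmp020, affiliate) has clicks=318.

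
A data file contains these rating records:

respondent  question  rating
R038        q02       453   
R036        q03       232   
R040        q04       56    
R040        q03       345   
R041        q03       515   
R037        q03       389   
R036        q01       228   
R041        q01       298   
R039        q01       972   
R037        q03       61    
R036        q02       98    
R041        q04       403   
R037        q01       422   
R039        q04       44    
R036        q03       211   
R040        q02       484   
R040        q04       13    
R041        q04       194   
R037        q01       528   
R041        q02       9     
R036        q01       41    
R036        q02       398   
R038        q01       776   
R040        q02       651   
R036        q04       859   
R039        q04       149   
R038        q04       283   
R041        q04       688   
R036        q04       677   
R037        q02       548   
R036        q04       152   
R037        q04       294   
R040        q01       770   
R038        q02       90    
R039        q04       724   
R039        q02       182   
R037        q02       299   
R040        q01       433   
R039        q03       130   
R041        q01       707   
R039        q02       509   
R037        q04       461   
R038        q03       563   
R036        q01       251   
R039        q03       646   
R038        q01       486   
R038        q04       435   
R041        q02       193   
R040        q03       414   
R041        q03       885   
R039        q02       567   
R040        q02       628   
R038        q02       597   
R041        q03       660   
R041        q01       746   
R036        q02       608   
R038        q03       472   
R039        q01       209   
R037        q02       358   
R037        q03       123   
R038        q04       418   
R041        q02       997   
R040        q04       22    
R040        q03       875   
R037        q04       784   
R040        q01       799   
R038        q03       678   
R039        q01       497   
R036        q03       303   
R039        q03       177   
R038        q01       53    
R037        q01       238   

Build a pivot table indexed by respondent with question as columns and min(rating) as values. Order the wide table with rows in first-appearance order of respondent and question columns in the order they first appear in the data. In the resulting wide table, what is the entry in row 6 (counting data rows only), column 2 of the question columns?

With rows in first-appearance order of respondent, row 6 is respondent=R039. question columns in first-appearance order: q02, q03, q04, q01; column 2 is q03.
Long rows with respondent=R039, question=q03: min(130, 646, 177) = 130.

130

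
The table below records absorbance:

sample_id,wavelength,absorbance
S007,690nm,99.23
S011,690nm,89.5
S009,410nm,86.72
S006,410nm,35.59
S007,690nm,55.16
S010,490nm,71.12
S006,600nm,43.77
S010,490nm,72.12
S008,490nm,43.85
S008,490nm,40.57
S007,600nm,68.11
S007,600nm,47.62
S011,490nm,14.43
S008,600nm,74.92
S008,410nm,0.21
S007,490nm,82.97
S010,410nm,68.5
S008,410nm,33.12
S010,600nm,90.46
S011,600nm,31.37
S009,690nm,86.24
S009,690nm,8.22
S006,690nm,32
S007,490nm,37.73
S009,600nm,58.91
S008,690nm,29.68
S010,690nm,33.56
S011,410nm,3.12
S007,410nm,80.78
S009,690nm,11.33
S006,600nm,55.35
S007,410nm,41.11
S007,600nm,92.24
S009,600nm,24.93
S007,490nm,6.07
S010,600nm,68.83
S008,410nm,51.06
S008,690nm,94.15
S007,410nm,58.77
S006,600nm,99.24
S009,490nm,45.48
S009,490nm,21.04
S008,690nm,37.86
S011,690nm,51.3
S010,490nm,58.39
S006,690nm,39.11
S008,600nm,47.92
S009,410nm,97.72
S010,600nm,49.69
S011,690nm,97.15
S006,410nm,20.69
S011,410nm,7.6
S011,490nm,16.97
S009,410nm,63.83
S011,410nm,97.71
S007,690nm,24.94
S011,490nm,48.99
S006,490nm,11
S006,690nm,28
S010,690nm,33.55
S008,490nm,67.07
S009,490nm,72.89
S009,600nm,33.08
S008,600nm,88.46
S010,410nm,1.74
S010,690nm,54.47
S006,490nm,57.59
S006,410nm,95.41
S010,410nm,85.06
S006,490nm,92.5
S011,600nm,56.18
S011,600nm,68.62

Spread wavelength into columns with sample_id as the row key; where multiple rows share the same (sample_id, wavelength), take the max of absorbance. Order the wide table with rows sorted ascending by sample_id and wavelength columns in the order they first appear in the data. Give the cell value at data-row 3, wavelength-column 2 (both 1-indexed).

51.06

With rows sorted ascending by sample_id, row 3 is sample_id=S008. wavelength columns in first-appearance order: 690nm, 410nm, 490nm, 600nm; column 2 is 410nm.
Long rows with sample_id=S008, wavelength=410nm: max(0.21, 33.12, 51.06) = 51.06.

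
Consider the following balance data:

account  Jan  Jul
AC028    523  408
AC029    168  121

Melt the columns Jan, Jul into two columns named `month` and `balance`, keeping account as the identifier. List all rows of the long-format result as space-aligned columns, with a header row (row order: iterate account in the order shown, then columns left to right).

Each (account, column) pair becomes one row: 2 × 2 = 4 rows.
For example, (AC028, Jan) → balance=523.

account  month  balance
AC028    Jan    523    
AC028    Jul    408    
AC029    Jan    168    
AC029    Jul    121    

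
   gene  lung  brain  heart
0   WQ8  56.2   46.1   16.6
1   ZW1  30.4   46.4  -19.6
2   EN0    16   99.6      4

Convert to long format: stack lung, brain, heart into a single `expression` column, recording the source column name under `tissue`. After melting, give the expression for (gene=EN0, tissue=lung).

16

Unpivoting turns each (gene, wide-column) pair into one long row.
The wide cell at row EN0, column lung holds 16, so the long row (EN0, lung) has expression=16.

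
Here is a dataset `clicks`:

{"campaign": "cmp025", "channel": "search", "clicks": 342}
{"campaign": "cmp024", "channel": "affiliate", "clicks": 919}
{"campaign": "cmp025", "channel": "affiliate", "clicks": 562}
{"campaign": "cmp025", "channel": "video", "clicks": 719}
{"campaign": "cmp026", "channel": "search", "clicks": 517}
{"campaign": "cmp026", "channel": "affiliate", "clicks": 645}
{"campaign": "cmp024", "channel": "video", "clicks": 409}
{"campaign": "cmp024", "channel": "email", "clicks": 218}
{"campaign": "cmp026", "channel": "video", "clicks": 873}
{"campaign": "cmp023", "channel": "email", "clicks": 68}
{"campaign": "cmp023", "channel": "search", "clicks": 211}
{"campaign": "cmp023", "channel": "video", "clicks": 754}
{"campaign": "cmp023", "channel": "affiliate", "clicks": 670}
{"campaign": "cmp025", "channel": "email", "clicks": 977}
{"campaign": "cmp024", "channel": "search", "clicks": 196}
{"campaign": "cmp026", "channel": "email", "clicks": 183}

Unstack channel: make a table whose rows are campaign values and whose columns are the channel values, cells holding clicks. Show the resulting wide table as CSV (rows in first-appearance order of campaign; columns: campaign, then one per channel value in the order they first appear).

campaign,search,affiliate,video,email
cmp025,342,562,719,977
cmp024,196,919,409,218
cmp026,517,645,873,183
cmp023,211,670,754,68

Columns: campaign plus the 4 distinct channel values (search, affiliate, video, email).
For example, row cmp025 column search takes clicks=342 from the long row (cmp025, search).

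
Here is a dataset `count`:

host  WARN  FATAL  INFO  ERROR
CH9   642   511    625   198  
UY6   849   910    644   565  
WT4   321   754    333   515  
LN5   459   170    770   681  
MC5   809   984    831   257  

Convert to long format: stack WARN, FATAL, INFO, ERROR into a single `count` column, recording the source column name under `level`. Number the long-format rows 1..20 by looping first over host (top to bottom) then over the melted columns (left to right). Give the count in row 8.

20 rows total (5 × 4). Row 8: index ⌊(8-1)/4⌋ = 1 into host → UY6; (8-1) mod 4 = 3 into the melted columns → ERROR.
So row 8 is (UY6, ERROR, 565); count = 565.

565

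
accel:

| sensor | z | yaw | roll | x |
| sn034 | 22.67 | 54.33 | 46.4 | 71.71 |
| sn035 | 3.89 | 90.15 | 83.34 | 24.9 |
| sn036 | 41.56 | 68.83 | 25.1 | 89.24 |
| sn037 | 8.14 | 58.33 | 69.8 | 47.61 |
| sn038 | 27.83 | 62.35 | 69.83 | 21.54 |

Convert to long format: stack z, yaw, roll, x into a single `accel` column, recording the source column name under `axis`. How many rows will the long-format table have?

20

5 sensor values × 4 melted columns = 20 rows.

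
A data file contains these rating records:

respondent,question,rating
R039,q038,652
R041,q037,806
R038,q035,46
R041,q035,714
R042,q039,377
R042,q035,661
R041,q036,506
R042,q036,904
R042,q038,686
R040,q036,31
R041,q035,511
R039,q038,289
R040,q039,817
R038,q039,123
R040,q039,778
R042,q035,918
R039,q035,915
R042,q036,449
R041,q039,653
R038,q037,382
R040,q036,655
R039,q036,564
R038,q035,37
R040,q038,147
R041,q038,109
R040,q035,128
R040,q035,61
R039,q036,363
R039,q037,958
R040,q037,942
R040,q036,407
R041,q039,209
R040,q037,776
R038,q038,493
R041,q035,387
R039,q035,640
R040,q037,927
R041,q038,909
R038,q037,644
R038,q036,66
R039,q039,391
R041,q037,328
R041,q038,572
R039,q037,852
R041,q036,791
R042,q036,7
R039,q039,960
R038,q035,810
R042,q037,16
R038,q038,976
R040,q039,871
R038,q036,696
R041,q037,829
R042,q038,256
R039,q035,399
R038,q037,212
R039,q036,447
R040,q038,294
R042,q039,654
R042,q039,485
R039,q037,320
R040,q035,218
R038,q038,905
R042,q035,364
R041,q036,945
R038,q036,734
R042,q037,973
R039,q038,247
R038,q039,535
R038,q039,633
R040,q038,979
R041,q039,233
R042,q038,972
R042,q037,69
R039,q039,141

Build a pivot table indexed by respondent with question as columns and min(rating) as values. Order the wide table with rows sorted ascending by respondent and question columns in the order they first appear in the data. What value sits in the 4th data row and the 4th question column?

With rows sorted ascending by respondent, row 4 is respondent=R041. question columns in first-appearance order: q038, q037, q035, q039, q036; column 4 is q039.
Long rows with respondent=R041, question=q039: min(653, 209, 233) = 209.

209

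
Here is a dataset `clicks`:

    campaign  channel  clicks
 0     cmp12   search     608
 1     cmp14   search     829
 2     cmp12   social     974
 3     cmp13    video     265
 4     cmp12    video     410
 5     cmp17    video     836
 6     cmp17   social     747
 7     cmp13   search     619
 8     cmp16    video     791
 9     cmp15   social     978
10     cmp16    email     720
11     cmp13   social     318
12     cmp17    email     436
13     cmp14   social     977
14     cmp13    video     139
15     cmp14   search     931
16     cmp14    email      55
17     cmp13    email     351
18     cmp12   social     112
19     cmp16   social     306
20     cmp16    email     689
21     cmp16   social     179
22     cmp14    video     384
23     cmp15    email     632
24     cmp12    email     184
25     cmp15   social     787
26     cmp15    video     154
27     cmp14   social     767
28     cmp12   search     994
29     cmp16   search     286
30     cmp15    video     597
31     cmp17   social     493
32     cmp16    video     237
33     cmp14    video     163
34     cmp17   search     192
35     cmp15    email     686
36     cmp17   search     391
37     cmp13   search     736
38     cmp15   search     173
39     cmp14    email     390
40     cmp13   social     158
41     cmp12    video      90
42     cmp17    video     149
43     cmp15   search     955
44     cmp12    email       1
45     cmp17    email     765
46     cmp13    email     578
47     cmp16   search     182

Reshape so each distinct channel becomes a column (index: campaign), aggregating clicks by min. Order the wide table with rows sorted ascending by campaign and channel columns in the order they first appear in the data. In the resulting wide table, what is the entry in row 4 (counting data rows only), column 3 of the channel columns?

With rows sorted ascending by campaign, row 4 is campaign=cmp15. channel columns in first-appearance order: search, social, video, email; column 3 is video.
Long rows with campaign=cmp15, channel=video: min(154, 597) = 154.

154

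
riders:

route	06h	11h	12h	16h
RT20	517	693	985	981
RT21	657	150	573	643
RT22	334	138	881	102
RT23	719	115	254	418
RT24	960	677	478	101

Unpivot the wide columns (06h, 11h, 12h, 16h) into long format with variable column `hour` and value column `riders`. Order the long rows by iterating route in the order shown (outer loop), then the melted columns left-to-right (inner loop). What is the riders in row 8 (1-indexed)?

20 rows total (5 × 4). Row 8: index ⌊(8-1)/4⌋ = 1 into route → RT21; (8-1) mod 4 = 3 into the melted columns → 16h.
So row 8 is (RT21, 16h, 643); riders = 643.

643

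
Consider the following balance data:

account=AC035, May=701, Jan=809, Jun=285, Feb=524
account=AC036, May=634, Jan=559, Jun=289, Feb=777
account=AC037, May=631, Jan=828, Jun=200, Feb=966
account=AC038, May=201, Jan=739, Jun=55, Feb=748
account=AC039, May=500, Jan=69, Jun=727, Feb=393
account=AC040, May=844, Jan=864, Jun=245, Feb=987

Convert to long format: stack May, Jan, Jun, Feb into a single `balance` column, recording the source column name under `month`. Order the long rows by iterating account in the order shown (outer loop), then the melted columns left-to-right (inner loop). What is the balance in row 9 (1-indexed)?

24 rows total (6 × 4). Row 9: index ⌊(9-1)/4⌋ = 2 into account → AC037; (9-1) mod 4 = 0 into the melted columns → May.
So row 9 is (AC037, May, 631); balance = 631.

631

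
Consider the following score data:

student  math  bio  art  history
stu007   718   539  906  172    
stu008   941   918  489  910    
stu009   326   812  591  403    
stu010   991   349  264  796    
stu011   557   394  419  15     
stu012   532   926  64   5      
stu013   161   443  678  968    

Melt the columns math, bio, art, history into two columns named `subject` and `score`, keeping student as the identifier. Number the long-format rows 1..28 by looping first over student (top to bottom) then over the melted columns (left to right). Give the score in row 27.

28 rows total (7 × 4). Row 27: index ⌊(27-1)/4⌋ = 6 into student → stu013; (27-1) mod 4 = 2 into the melted columns → art.
So row 27 is (stu013, art, 678); score = 678.

678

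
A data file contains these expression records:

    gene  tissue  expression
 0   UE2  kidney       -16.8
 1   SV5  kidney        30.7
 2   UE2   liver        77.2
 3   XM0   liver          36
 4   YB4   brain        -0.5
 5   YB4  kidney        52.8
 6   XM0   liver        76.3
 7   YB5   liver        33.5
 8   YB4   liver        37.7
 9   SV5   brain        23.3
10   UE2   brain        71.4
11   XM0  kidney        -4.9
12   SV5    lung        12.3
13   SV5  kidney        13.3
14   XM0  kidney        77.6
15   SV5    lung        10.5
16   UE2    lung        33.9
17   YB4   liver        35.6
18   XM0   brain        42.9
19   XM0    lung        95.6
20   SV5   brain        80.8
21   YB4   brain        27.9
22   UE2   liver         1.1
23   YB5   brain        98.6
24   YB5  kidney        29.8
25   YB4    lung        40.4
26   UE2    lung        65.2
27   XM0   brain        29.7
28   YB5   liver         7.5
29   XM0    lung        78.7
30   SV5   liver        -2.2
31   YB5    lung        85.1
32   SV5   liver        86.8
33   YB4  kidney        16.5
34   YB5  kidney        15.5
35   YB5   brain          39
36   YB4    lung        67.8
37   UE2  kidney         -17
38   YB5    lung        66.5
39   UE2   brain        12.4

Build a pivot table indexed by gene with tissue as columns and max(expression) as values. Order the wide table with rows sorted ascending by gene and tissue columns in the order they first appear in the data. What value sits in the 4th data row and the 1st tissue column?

52.8

With rows sorted ascending by gene, row 4 is gene=YB4. tissue columns in first-appearance order: kidney, liver, brain, lung; column 1 is kidney.
Long rows with gene=YB4, tissue=kidney: max(52.8, 16.5) = 52.8.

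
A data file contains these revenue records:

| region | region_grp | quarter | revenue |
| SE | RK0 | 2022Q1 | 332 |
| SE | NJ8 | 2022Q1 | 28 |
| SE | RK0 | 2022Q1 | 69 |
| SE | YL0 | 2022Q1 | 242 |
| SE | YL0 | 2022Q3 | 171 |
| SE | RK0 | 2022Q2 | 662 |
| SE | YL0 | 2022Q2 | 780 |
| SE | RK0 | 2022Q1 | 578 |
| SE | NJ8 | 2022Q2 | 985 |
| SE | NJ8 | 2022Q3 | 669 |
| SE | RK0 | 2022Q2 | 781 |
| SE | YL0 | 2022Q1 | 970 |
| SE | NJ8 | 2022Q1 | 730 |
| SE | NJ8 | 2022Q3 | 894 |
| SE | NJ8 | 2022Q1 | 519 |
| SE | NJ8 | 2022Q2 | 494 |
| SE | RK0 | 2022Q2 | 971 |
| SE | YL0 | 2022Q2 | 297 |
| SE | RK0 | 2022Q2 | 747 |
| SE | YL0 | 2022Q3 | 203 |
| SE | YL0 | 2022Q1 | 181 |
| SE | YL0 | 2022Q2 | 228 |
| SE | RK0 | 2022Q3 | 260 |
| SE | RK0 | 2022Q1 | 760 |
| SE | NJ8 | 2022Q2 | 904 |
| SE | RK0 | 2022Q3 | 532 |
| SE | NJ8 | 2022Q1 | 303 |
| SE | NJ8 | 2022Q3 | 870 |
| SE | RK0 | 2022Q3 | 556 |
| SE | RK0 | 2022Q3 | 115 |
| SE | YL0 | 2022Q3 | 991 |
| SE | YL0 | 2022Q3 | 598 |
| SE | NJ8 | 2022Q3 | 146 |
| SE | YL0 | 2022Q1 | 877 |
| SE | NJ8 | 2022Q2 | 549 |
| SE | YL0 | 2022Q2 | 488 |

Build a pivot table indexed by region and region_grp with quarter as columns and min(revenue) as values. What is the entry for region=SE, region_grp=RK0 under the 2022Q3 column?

Rows with region=SE, region_grp=RK0 and quarter=2022Q3: revenue values are 260, 532, 556, 115.
min(260, 532, 556, 115) = 115.

115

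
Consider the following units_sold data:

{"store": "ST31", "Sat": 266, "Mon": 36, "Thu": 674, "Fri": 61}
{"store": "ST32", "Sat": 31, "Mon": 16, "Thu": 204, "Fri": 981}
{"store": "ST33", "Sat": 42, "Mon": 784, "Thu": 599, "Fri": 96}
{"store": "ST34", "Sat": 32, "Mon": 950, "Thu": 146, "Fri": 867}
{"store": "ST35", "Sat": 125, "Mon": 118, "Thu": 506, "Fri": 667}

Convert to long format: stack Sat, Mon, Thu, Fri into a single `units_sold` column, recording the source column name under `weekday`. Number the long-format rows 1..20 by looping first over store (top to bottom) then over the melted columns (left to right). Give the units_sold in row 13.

20 rows total (5 × 4). Row 13: index ⌊(13-1)/4⌋ = 3 into store → ST34; (13-1) mod 4 = 0 into the melted columns → Sat.
So row 13 is (ST34, Sat, 32); units_sold = 32.

32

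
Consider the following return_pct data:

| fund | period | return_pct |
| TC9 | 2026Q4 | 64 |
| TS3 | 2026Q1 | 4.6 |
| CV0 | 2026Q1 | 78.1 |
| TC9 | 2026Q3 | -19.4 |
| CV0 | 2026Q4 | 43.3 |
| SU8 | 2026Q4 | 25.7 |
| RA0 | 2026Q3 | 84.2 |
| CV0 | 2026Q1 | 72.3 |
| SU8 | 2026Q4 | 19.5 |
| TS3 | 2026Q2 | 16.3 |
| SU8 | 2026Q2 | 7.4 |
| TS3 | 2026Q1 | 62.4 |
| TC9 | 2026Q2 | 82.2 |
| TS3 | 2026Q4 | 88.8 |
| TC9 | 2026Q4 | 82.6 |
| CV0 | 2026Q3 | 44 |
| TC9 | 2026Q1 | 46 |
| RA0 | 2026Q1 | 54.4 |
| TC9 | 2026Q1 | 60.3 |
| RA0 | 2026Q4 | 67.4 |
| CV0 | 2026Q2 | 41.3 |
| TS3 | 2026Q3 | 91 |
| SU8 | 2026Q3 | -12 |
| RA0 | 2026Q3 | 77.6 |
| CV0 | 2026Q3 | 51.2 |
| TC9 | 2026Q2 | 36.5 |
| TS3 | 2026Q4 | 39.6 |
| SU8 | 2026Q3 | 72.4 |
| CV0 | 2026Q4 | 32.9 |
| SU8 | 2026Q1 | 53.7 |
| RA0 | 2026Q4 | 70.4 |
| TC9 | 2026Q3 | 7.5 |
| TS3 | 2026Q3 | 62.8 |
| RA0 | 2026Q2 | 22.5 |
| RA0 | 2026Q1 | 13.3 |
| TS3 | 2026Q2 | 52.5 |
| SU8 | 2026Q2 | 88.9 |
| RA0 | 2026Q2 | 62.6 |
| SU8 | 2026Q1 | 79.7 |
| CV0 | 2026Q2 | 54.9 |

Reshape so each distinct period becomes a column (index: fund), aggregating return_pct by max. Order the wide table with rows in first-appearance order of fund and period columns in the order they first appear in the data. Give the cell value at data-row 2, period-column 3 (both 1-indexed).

91

With rows in first-appearance order of fund, row 2 is fund=TS3. period columns in first-appearance order: 2026Q4, 2026Q1, 2026Q3, 2026Q2; column 3 is 2026Q3.
Long rows with fund=TS3, period=2026Q3: max(91, 62.8) = 91.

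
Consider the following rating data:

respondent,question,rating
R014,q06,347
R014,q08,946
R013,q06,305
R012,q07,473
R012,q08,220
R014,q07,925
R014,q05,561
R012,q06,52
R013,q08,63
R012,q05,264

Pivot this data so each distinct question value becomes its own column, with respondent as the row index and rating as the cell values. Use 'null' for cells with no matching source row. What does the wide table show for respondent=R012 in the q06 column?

The long row with respondent=R012, question=q06 has rating=52.

52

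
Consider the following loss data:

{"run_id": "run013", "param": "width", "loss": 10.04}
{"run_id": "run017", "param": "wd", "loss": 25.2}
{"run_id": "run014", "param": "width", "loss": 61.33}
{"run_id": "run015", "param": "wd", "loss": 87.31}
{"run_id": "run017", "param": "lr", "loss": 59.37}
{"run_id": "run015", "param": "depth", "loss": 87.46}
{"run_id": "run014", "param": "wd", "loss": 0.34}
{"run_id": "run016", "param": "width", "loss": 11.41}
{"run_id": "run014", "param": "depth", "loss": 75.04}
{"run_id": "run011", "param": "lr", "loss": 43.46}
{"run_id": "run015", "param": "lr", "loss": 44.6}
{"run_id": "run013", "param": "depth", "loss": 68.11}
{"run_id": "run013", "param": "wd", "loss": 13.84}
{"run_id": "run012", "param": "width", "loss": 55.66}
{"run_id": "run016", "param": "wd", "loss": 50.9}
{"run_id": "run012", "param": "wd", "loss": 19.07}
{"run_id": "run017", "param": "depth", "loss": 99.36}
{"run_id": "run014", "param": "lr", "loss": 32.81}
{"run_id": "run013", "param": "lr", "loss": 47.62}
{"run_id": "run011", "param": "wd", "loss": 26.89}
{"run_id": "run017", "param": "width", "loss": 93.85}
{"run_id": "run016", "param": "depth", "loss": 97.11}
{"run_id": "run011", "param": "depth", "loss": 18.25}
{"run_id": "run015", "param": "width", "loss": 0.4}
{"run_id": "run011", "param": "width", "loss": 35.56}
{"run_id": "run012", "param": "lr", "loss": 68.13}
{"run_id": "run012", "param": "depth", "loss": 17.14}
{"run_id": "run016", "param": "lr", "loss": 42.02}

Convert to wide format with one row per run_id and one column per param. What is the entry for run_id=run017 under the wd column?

Wide layout: rows indexed by run_id, columns are the 4 distinct param values (width, wd, lr, depth).
Cell (run_id=run017, param=wd) draws from the long row where run_id=run017 and param=wd, which has loss=25.2.

25.2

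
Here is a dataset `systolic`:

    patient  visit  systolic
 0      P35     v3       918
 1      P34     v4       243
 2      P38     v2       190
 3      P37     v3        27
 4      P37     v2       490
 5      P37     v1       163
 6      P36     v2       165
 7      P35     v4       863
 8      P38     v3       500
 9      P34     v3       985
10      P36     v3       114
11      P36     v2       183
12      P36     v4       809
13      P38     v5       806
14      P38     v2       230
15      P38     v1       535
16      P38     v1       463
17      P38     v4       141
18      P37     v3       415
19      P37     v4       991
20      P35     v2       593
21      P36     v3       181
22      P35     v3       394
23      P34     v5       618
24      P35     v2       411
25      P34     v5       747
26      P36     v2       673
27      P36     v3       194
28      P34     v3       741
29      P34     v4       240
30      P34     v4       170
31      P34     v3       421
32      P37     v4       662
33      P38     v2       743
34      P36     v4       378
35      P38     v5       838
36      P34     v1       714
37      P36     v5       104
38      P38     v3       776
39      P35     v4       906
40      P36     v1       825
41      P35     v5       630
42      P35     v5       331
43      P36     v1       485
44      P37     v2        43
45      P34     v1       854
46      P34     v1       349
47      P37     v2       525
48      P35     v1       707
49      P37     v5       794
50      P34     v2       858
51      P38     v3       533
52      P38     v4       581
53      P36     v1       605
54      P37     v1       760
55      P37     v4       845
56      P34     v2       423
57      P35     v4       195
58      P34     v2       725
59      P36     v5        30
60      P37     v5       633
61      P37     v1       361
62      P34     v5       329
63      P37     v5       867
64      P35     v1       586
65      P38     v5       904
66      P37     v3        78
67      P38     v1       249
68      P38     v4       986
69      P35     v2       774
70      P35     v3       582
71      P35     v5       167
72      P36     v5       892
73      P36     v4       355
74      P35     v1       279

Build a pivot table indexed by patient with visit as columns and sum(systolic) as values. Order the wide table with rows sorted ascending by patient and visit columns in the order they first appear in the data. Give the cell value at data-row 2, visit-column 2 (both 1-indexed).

1964

With rows sorted ascending by patient, row 2 is patient=P35. visit columns in first-appearance order: v3, v4, v2, v1, v5; column 2 is v4.
Long rows with patient=P35, visit=v4: 863 + 906 + 195 = 1964.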